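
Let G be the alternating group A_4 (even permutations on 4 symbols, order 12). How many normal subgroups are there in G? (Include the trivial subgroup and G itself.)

G has 10 subgroups. Checking conjugation-invariance by order — order 1: 1/1 normal; order 2: 0/3 normal; order 3: 0/4 normal; order 4: 1/1 normal; order 12: 1/1 normal.
Total normal subgroups: 3.

3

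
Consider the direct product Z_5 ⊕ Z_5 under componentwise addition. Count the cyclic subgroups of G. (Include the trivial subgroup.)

Group the elements of G by the cyclic subgroup they generate; each cyclic subgroup of order d accounts for φ(d) elements.
Cyclic subgroups by order — order 1: 1; order 5: 6.
Total: 7.

7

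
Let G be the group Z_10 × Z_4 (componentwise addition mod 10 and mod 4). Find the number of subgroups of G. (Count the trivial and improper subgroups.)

|G| = 40, so by Lagrange every subgroup order divides 40. Divisors: 1, 2, 4, 5, 8, 10, 20, 40.
Subgroups by order — order 1: 1; order 2: 3; order 4: 3; order 5: 1; order 8: 1; order 10: 3; order 20: 3; order 40: 1.
Total: 1 + 3 + 3 + 1 + 1 + 3 + 3 + 1 = 16.

16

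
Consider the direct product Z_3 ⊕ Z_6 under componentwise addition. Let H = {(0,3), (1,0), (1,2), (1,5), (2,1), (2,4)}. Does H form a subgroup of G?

The identity (0,0) ∉ H, so H is not a subgroup.

No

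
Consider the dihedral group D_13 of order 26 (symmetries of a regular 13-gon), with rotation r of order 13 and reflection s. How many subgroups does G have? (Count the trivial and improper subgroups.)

16

|G| = 26, so by Lagrange every subgroup order divides 26. Divisors: 1, 2, 13, 26.
Subgroups by order — order 1: 1; order 2: 13; order 13: 1; order 26: 1.
Total: 1 + 13 + 1 + 1 = 16.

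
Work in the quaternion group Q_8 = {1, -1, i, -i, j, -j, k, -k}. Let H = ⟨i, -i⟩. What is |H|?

4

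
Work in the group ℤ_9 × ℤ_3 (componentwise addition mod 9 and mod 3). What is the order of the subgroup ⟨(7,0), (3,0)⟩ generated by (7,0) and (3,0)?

9

|⟨(7,0)⟩| = 9 and |⟨(3,0)⟩| = 3, so |H| is a multiple of lcm(9, 3) = 9 and divides |G| = 27.
Closing under the operation: H = {(0,0), (1,0), (2,0), (3,0), (4,0), (5,0), (6,0), (7,0), (8,0)}, so |H| = 9.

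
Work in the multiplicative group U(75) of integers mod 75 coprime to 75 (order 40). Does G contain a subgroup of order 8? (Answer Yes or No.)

Yes

8 | 40. A subgroup of order 8 is {1, 7, 26, 32, 43, 49, 68, 74}.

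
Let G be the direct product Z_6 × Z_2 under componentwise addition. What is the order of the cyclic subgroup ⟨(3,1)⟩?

The order of (3,1) in Z_6 × Z_2 is lcm(ord(3) in Z_6, ord(1) in Z_2).
ord(3) = 2 and ord(1) = 2, so |⟨(3,1)⟩| = lcm(2, 2) = 2.

2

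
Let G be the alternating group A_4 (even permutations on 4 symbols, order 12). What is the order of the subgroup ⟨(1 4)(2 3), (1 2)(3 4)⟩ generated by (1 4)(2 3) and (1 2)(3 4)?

|⟨(1 4)(2 3)⟩| = 2 and |⟨(1 2)(3 4)⟩| = 2, so |H| is a multiple of lcm(2, 2) = 2 and divides |G| = 12.
Closing under the operation: H = {e, (1 2)(3 4), (1 3)(2 4), (1 4)(2 3)}, so |H| = 4.

4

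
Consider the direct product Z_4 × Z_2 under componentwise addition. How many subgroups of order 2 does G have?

|G| = 8 and 2 | 8, so subgroups of order 2 are possible by Lagrange.
The subgroups of order 2 are: {(0,0), (0,1)}; {(0,0), (2,0)}; {(0,0), (2,1)}.
So G has 3 subgroups of order 2.

3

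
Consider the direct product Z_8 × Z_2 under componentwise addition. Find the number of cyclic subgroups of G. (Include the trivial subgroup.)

Each element a generates a cyclic subgroup ⟨a⟩; distinct elements may generate the same one (a cyclic group of order d has φ(d) generators).
Cyclic subgroups by order — order 1: 1; order 2: 3; order 4: 2; order 8: 2.
Total: 8.

8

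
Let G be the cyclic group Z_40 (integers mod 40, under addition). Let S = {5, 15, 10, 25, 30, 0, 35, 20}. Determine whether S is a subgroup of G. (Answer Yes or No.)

Yes

|S| = 8 divides |G| = 40, consistent with Lagrange.
S contains the identity, every element's inverse is in S, and S is closed under +: it is a subgroup.
In fact S = ⟨35⟩.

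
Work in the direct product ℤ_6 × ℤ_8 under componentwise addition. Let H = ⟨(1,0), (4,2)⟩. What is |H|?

24

|⟨(1,0)⟩| = 6 and |⟨(4,2)⟩| = 12, so |H| is a multiple of lcm(6, 12) = 12 and divides |G| = 48.
Closing under the operation: H = {(0,0), (0,2), (0,4), (0,6), (1,0), (1,2), (1,4), (1,6), (2,0), (2,2), (2,4), (2,6), (3,0), (3,2), (3,4), (3,6), (4,0), (4,2), (4,4), (4,6), (5,0), (5,2), (5,4), (5,6)}, so |H| = 24.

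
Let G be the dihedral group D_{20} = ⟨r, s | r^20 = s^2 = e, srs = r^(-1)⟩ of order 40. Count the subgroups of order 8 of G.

|G| = 40 and 8 | 40, so subgroups of order 8 are possible by Lagrange.
The subgroups of order 8 are: {e, r^5, r^10, r^15, s, r^5s, r^10s, r^15s}; {e, r^5, r^10, r^15, rs, r^6s, r^11s, r^16s}; {e, r^5, r^10, r^15, r^2s, r^7s, r^12s, r^17s}; {e, r^5, r^10, r^15, r^3s, r^8s, r^13s, r^18s}; … (5 in all).
So G has 5 subgroups of order 8.

5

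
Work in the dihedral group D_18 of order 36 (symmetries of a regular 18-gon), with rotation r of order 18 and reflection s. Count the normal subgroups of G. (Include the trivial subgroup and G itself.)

9

G has 45 subgroups. Checking conjugation-invariance by order — order 1: 1/1 normal; order 2: 1/19 normal; order 3: 1/1 normal; order 4: 0/9 normal; order 6: 1/7 normal; order 9: 1/1 normal; order 12: 0/3 normal; order 18: 3/3 normal; order 36: 1/1 normal.
Total normal subgroups: 9.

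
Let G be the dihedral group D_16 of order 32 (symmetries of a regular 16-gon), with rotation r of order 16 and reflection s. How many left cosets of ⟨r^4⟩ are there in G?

|⟨r^4⟩| = 4 and |G| = 32.
By Lagrange, [G : H] = |G|/|H| = 32/4 = 8.

8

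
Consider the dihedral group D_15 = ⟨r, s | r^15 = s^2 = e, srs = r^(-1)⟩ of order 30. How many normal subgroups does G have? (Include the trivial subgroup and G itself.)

G has 28 subgroups. Checking conjugation-invariance by order — order 1: 1/1 normal; order 2: 0/15 normal; order 3: 1/1 normal; order 5: 1/1 normal; order 6: 0/5 normal; order 10: 0/3 normal; order 15: 1/1 normal; order 30: 1/1 normal.
Total normal subgroups: 5.

5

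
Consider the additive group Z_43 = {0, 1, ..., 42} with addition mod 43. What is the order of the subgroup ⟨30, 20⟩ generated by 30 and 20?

|⟨30⟩| = 43 and |⟨20⟩| = 43, so |H| is a multiple of lcm(43, 43) = 43 and divides |G| = 43.
Closing {30, 20} under the group operation gives all of G, so |H| = 43.

43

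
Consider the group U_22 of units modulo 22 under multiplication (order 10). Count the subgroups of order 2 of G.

1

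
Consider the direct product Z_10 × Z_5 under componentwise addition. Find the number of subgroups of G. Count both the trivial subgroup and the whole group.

16

|G| = 50, so by Lagrange every subgroup order divides 50. Divisors: 1, 2, 5, 10, 25, 50.
Subgroups by order — order 1: 1; order 2: 1; order 5: 6; order 10: 6; order 25: 1; order 50: 1.
Total: 1 + 1 + 6 + 6 + 1 + 1 = 16.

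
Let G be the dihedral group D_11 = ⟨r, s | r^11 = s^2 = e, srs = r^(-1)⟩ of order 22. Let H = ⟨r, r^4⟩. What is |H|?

11

|⟨r⟩| = 11 and |⟨r^4⟩| = 11, so |H| is a multiple of lcm(11, 11) = 11 and divides |G| = 22.
Closing under the operation: H = {e, r, r^2, r^3, r^4, r^5, r^6, r^7, r^8, r^9, r^10}, so |H| = 11.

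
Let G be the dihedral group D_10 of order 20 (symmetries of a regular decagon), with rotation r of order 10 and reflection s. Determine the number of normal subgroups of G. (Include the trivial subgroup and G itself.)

7

G has 22 subgroups. Checking conjugation-invariance by order — order 1: 1/1 normal; order 2: 1/11 normal; order 4: 0/5 normal; order 5: 1/1 normal; order 10: 3/3 normal; order 20: 1/1 normal.
Total normal subgroups: 7.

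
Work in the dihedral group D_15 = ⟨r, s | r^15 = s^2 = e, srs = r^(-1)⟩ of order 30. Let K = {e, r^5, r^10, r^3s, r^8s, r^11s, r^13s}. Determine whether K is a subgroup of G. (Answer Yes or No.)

No

|K| = 7 does not divide |G| = 30, so by Lagrange K is not a subgroup.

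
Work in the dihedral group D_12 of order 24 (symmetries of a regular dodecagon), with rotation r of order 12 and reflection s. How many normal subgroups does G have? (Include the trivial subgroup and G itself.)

9

G has 34 subgroups. Checking conjugation-invariance by order — order 1: 1/1 normal; order 2: 1/13 normal; order 3: 1/1 normal; order 4: 1/7 normal; order 6: 1/5 normal; order 8: 0/3 normal; order 12: 3/3 normal; order 24: 1/1 normal.
Total normal subgroups: 9.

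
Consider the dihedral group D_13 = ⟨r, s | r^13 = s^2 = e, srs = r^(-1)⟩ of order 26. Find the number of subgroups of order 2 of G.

|G| = 26 and 2 | 26, so subgroups of order 2 are possible by Lagrange.
The subgroups of order 2 are: {e, r^10s}; {e, r^11s}; {e, r^12s}; {e, r^2s}; … (13 in all).
So G has 13 subgroups of order 2.

13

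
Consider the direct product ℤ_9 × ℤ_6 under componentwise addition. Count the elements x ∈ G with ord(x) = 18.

An element (a,b) has order lcm(ord(a), ord(b)); count pairs with lcm equal to 18.
Enumerating gives 18 such elements.

18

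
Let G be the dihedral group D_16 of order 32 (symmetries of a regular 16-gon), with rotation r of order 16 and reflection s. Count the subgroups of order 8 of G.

5

|G| = 32 and 8 | 32, so subgroups of order 8 are possible by Lagrange.
The subgroups of order 8 are: {e, r^2, r^4, r^6, r^8, r^10, r^12, r^14}; {e, r^4, r^8, r^12, r^2s, r^6s, r^10s, r^14s}; {e, r^4, r^8, r^12, r^3s, r^7s, r^11s, r^15s}; {e, r^4, r^8, r^12, s, r^4s, r^8s, r^12s}; … (5 in all).
So G has 5 subgroups of order 8.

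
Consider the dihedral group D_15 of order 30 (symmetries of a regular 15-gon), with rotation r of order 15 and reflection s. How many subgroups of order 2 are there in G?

|G| = 30 and 2 | 30, so subgroups of order 2 are possible by Lagrange.
The subgroups of order 2 are: {e, r^10s}; {e, r^11s}; {e, r^12s}; {e, r^13s}; … (15 in all).
So G has 15 subgroups of order 2.

15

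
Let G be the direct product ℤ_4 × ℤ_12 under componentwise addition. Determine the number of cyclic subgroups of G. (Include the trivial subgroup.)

20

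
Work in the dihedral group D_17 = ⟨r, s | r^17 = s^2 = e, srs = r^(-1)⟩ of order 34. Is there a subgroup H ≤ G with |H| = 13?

13 does not divide |G| = 34, so by Lagrange no subgroup of order 13 exists.

No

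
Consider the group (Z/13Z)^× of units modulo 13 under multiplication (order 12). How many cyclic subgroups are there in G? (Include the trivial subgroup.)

A cyclic subgroup of order d is generated by each of its φ(d) elements of order d, so the cyclic subgroups of order d number (#elements of order d)/φ(d).
Cyclic subgroups by order — order 1: 1; order 2: 1; order 3: 1; order 4: 1; order 6: 1; order 12: 1.
Total: 6.

6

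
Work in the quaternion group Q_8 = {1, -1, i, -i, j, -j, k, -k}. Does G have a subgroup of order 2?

2 | 8. A subgroup of order 2 is {1, -1}.

Yes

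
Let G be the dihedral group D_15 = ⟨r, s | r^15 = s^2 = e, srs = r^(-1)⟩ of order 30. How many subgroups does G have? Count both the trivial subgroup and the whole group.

|G| = 30, so by Lagrange every subgroup order divides 30. Divisors: 1, 2, 3, 5, 6, 10, 15, 30.
Subgroups by order — order 1: 1; order 2: 15; order 3: 1; order 5: 1; order 6: 5; order 10: 3; order 15: 1; order 30: 1.
Total: 1 + 15 + 1 + 1 + 5 + 3 + 1 + 1 = 28.

28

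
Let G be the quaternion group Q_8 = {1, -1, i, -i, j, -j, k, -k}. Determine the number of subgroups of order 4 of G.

|G| = 8 and 4 | 8, so subgroups of order 4 are possible by Lagrange.
The subgroups of order 4 are: {1, -1, i, -i}; {1, -1, j, -j}; {1, -1, k, -k}.
So G has 3 subgroups of order 4.

3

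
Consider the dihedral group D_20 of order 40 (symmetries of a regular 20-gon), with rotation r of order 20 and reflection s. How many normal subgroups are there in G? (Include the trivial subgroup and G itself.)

G has 48 subgroups. Checking conjugation-invariance by order — order 1: 1/1 normal; order 2: 1/21 normal; order 4: 1/11 normal; order 5: 1/1 normal; order 8: 0/5 normal; order 10: 1/5 normal; order 20: 3/3 normal; order 40: 1/1 normal.
Total normal subgroups: 9.

9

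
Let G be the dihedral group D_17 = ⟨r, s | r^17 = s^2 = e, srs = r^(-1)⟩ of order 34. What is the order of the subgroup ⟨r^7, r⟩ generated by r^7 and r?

17

|⟨r^7⟩| = 17 and |⟨r⟩| = 17, so |H| is a multiple of lcm(17, 17) = 17 and divides |G| = 34.
Closing under the operation: H = {e, r, r^2, r^3, r^4, r^5, r^6, r^7, r^8, r^9, r^10, r^11, r^12, r^13, r^14, r^15, r^16}, so |H| = 17.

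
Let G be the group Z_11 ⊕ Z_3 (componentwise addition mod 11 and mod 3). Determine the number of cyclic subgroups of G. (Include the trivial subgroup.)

A cyclic subgroup of order d is generated by each of its φ(d) elements of order d, so the cyclic subgroups of order d number (#elements of order d)/φ(d).
Cyclic subgroups by order — order 1: 1; order 3: 1; order 11: 1; order 33: 1.
Total: 4.

4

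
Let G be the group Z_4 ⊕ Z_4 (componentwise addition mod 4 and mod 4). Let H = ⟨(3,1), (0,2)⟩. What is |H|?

|⟨(3,1)⟩| = 4 and |⟨(0,2)⟩| = 2, so |H| is a multiple of lcm(4, 2) = 4 and divides |G| = 16.
Closing under the operation: H = {(0,0), (0,2), (1,1), (1,3), (2,0), (2,2), (3,1), (3,3)}, so |H| = 8.

8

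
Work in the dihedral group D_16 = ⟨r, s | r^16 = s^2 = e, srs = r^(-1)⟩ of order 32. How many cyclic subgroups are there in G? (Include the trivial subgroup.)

21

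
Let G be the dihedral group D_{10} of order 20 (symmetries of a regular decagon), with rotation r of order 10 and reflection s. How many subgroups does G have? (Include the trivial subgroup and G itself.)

22

|G| = 20, so by Lagrange every subgroup order divides 20. Divisors: 1, 2, 4, 5, 10, 20.
Subgroups by order — order 1: 1; order 2: 11; order 4: 5; order 5: 1; order 10: 3; order 20: 1.
Total: 1 + 11 + 5 + 1 + 3 + 1 = 22.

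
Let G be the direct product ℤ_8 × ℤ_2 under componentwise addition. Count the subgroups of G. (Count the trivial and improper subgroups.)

11

|G| = 16, so by Lagrange every subgroup order divides 16. Divisors: 1, 2, 4, 8, 16.
Subgroups by order — order 1: 1; order 2: 3; order 4: 3; order 8: 3; order 16: 1.
Total: 1 + 3 + 3 + 3 + 1 = 11.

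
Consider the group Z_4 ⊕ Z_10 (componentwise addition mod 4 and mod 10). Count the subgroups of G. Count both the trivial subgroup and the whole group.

|G| = 40, so by Lagrange every subgroup order divides 40. Divisors: 1, 2, 4, 5, 8, 10, 20, 40.
Subgroups by order — order 1: 1; order 2: 3; order 4: 3; order 5: 1; order 8: 1; order 10: 3; order 20: 3; order 40: 1.
Total: 1 + 3 + 3 + 1 + 1 + 3 + 3 + 1 = 16.

16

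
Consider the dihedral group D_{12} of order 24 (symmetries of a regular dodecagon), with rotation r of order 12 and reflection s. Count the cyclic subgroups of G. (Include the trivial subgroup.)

18

A cyclic subgroup of order d is generated by each of its φ(d) elements of order d, so the cyclic subgroups of order d number (#elements of order d)/φ(d).
Cyclic subgroups by order — order 1: 1; order 2: 13; order 3: 1; order 4: 1; order 6: 1; order 12: 1.
Total: 18.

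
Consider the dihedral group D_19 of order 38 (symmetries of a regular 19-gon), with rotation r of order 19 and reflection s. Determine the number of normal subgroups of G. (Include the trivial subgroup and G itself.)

3

G has 22 subgroups. Checking conjugation-invariance by order — order 1: 1/1 normal; order 2: 0/19 normal; order 19: 1/1 normal; order 38: 1/1 normal.
Total normal subgroups: 3.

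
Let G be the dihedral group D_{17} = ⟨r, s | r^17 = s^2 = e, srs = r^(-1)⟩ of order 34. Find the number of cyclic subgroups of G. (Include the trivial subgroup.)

19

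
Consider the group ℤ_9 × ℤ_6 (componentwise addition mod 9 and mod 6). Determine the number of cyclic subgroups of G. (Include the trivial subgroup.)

Each element a generates a cyclic subgroup ⟨a⟩; distinct elements may generate the same one (a cyclic group of order d has φ(d) generators).
Cyclic subgroups by order — order 1: 1; order 2: 1; order 3: 4; order 6: 4; order 9: 3; order 18: 3.
Total: 16.

16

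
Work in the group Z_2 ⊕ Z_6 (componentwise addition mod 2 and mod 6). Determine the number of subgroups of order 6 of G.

3

|G| = 12 and 6 | 12, so subgroups of order 6 are possible by Lagrange.
The subgroups of order 6 are: {(0,0), (0,1), (0,2), (0,3), (0,4), (0,5)}; {(0,0), (0,2), (0,4), (1,0), (1,2), (1,4)}; {(0,0), (0,2), (0,4), (1,1), (1,3), (1,5)}.
So G has 3 subgroups of order 6.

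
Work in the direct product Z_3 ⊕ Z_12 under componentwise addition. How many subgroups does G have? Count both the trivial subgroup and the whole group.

18

|G| = 36, so by Lagrange every subgroup order divides 36. Divisors: 1, 2, 3, 4, 6, 9, 12, 18, 36.
Subgroups by order — order 1: 1; order 2: 1; order 3: 4; order 4: 1; order 6: 4; order 9: 1; order 12: 4; order 18: 1; order 36: 1.
Total: 1 + 1 + 4 + 1 + 4 + 1 + 4 + 1 + 1 = 18.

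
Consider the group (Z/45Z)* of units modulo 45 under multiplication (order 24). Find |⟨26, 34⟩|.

|⟨26⟩| = 2 and |⟨34⟩| = 6, so |H| is a multiple of lcm(2, 6) = 6 and divides |G| = 24.
Closing under the operation: H = {1, 4, 11, 14, 16, 19, 26, 29, 31, 34, 41, 44}, so |H| = 12.

12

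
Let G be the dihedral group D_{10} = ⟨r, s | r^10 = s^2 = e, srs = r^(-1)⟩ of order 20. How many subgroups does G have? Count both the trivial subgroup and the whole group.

|G| = 20, so by Lagrange every subgroup order divides 20. Divisors: 1, 2, 4, 5, 10, 20.
Subgroups by order — order 1: 1; order 2: 11; order 4: 5; order 5: 1; order 10: 3; order 20: 1.
Total: 1 + 11 + 5 + 1 + 3 + 1 = 22.

22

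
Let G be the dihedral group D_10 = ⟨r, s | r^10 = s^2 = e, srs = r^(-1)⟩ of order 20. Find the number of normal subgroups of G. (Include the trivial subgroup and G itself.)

G has 22 subgroups. Checking conjugation-invariance by order — order 1: 1/1 normal; order 2: 1/11 normal; order 4: 0/5 normal; order 5: 1/1 normal; order 10: 3/3 normal; order 20: 1/1 normal.
Total normal subgroups: 7.

7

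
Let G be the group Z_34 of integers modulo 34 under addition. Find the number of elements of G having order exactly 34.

In a cyclic group of order 34, the number of elements of order d (for d | 34) is φ(d).
φ(34) = 16.

16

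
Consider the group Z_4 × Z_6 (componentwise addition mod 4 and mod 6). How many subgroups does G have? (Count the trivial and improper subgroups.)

|G| = 24, so by Lagrange every subgroup order divides 24. Divisors: 1, 2, 3, 4, 6, 8, 12, 24.
Subgroups by order — order 1: 1; order 2: 3; order 3: 1; order 4: 3; order 6: 3; order 8: 1; order 12: 3; order 24: 1.
Total: 1 + 3 + 1 + 3 + 3 + 1 + 3 + 1 = 16.

16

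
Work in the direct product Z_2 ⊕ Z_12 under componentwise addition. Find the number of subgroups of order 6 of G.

|G| = 24 and 6 | 24, so subgroups of order 6 are possible by Lagrange.
The subgroups of order 6 are: {(0,0), (0,2), (0,4), (0,6), (0,8), (0,10)}; {(0,0), (0,4), (0,8), (1,0), (1,4), (1,8)}; {(0,0), (0,4), (0,8), (1,2), (1,6), (1,10)}.
So G has 3 subgroups of order 6.

3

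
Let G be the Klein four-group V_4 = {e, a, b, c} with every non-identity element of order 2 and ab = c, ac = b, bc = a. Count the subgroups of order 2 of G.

|G| = 4 and 2 | 4, so subgroups of order 2 are possible by Lagrange.
The subgroups of order 2 are: {e, a}; {e, b}; {e, c}.
So G has 3 subgroups of order 2.

3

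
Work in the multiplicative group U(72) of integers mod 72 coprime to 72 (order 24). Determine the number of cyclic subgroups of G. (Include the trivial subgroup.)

Group the elements of G by the cyclic subgroup they generate; each cyclic subgroup of order d accounts for φ(d) elements.
Cyclic subgroups by order — order 1: 1; order 2: 7; order 3: 1; order 6: 7.
Total: 16.

16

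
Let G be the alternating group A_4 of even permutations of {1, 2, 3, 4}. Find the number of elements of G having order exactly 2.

3

The elements of order 2 are: (1 2)(3 4), (1 3)(2 4), (1 4)(2 3).
That's 3.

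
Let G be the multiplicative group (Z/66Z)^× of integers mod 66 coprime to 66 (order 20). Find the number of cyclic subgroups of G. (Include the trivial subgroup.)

8

Each element a generates a cyclic subgroup ⟨a⟩; distinct elements may generate the same one (a cyclic group of order d has φ(d) generators).
Cyclic subgroups by order — order 1: 1; order 2: 3; order 5: 1; order 10: 3.
Total: 8.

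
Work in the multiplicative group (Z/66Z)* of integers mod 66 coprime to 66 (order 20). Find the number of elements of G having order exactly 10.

Enumerating element orders in G gives 12 elements of order 10.

12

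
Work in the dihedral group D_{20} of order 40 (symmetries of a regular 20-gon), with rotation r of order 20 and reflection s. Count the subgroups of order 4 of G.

|G| = 40 and 4 | 40, so subgroups of order 4 are possible by Lagrange.
The subgroups of order 4 are: {e, r^10, s, r^10s}; {e, r^10, rs, r^11s}; {e, r^10, r^2s, r^12s}; {e, r^10, r^3s, r^13s}; … (11 in all).
So G has 11 subgroups of order 4.

11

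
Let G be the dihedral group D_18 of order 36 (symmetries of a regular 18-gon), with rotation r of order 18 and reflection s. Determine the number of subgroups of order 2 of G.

19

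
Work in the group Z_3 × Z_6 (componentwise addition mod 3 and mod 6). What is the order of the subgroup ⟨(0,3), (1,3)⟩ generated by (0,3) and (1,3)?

6

|⟨(0,3)⟩| = 2 and |⟨(1,3)⟩| = 6, so |H| is a multiple of lcm(2, 6) = 6 and divides |G| = 18.
Closing under the operation: H = {(0,0), (0,3), (1,0), (1,3), (2,0), (2,3)}, so |H| = 6.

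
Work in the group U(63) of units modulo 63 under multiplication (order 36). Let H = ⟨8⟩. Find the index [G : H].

18

|⟨8⟩| = 2 and |G| = 36.
By Lagrange, [G : H] = |G|/|H| = 36/2 = 18.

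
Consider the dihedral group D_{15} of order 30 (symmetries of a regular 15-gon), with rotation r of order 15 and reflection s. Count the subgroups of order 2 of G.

|G| = 30 and 2 | 30, so subgroups of order 2 are possible by Lagrange.
The subgroups of order 2 are: {e, r^10s}; {e, r^11s}; {e, r^12s}; {e, r^13s}; … (15 in all).
So G has 15 subgroups of order 2.

15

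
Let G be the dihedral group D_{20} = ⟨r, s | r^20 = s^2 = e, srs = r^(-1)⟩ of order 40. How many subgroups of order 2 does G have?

|G| = 40 and 2 | 40, so subgroups of order 2 are possible by Lagrange.
The subgroups of order 2 are: {e, r^10}; {e, r^10s}; {e, r^11s}; {e, r^12s}; … (21 in all).
So G has 21 subgroups of order 2.

21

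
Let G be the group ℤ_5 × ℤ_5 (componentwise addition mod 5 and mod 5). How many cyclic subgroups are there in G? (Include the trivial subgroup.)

Each element a generates a cyclic subgroup ⟨a⟩; distinct elements may generate the same one (a cyclic group of order d has φ(d) generators).
Cyclic subgroups by order — order 1: 1; order 5: 6.
Total: 7.

7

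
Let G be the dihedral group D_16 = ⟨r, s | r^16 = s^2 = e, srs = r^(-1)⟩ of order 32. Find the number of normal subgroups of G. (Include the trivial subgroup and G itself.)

8

G has 36 subgroups. Checking conjugation-invariance by order — order 1: 1/1 normal; order 2: 1/17 normal; order 4: 1/9 normal; order 8: 1/5 normal; order 16: 3/3 normal; order 32: 1/1 normal.
Total normal subgroups: 8.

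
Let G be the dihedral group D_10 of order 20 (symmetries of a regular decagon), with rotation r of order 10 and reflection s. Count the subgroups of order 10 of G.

|G| = 20 and 10 | 20, so subgroups of order 10 are possible by Lagrange.
The subgroups of order 10 are: {e, r, r^2, r^3, r^4, r^5, r^6, r^7, r^8, r^9}; {e, r^2, r^4, r^6, r^8, s, r^2s, r^4s, r^6s, r^8s}; {e, r^2, r^4, r^6, r^8, rs, r^3s, r^5s, r^7s, r^9s}.
So G has 3 subgroups of order 10.

3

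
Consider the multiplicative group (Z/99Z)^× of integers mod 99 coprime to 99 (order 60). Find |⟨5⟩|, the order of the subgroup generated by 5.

30

Compute successive powers of 5 mod 99: 5, 25, 26, 31, 56, 82, 14, 70, …; 5^30 ≡ 1 (mod 99).
So |⟨5⟩| = 30.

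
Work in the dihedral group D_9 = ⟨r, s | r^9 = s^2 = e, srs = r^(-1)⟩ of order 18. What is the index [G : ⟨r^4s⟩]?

|⟨r^4s⟩| = 2 and |G| = 18.
By Lagrange, [G : H] = |G|/|H| = 18/2 = 9.

9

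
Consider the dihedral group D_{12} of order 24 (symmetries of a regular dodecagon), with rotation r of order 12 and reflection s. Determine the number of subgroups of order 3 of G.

1

|G| = 24 and 3 | 24, so subgroups of order 3 are possible by Lagrange.
The subgroups of order 3 are: {e, r^4, r^8}.
So G has 1 subgroup of order 3.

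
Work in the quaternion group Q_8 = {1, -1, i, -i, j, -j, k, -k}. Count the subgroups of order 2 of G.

1

|G| = 8 and 2 | 8, so subgroups of order 2 are possible by Lagrange.
The subgroups of order 2 are: {1, -1}.
So G has 1 subgroup of order 2.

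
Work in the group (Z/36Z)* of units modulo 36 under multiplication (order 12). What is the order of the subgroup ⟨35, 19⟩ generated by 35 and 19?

4

|⟨35⟩| = 2 and |⟨19⟩| = 2, so |H| is a multiple of lcm(2, 2) = 2 and divides |G| = 12.
Closing under the operation: H = {1, 17, 19, 35}, so |H| = 4.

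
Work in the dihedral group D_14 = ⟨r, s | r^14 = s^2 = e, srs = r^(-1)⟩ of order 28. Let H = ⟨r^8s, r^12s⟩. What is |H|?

14

|⟨r^8s⟩| = 2 and |⟨r^12s⟩| = 2, so |H| is a multiple of lcm(2, 2) = 2 and divides |G| = 28.
Closing under the operation: H = {e, r^2, r^4, r^6, r^8, r^10, r^12, s, r^2s, r^4s, r^6s, r^8s, r^10s, r^12s}, so |H| = 14.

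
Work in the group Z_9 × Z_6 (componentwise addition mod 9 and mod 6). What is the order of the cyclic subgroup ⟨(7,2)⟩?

The order of (7,2) in Z_9 × Z_6 is lcm(ord(7) in Z_9, ord(2) in Z_6).
ord(7) = 9 and ord(2) = 3, so |⟨(7,2)⟩| = lcm(9, 3) = 9.

9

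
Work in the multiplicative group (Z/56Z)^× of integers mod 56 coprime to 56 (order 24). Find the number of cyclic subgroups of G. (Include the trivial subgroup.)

Each element a generates a cyclic subgroup ⟨a⟩; distinct elements may generate the same one (a cyclic group of order d has φ(d) generators).
Cyclic subgroups by order — order 1: 1; order 2: 7; order 3: 1; order 6: 7.
Total: 16.

16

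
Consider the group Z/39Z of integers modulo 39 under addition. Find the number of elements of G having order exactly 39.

In a cyclic group of order 39, the number of elements of order d (for d | 39) is φ(d).
φ(39) = 24.

24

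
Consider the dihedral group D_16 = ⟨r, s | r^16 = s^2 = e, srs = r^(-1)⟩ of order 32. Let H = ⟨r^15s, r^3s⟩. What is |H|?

8

|⟨r^15s⟩| = 2 and |⟨r^3s⟩| = 2, so |H| is a multiple of lcm(2, 2) = 2 and divides |G| = 32.
Closing under the operation: H = {e, r^4, r^8, r^12, r^3s, r^7s, r^11s, r^15s}, so |H| = 8.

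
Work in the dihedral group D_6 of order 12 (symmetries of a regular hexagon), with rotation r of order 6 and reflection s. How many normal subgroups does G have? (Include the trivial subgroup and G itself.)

7

G has 16 subgroups. Checking conjugation-invariance by order — order 1: 1/1 normal; order 2: 1/7 normal; order 3: 1/1 normal; order 4: 0/3 normal; order 6: 3/3 normal; order 12: 1/1 normal.
Total normal subgroups: 7.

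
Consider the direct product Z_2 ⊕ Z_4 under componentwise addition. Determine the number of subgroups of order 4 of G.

3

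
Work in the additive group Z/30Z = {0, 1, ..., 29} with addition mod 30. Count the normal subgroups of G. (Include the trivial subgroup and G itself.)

G is abelian, so every subgroup is normal.
G has 8 subgroups in total, hence 8 normal subgroups.

8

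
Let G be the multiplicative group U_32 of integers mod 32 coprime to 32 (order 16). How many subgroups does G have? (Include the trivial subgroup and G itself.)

|G| = 16, so by Lagrange every subgroup order divides 16. Divisors: 1, 2, 4, 8, 16.
Subgroups by order — order 1: 1; order 2: 3; order 4: 3; order 8: 3; order 16: 1.
Total: 1 + 3 + 3 + 3 + 1 = 11.

11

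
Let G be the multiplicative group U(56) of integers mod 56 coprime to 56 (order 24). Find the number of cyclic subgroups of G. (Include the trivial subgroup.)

Each element a generates a cyclic subgroup ⟨a⟩; distinct elements may generate the same one (a cyclic group of order d has φ(d) generators).
Cyclic subgroups by order — order 1: 1; order 2: 7; order 3: 1; order 6: 7.
Total: 16.

16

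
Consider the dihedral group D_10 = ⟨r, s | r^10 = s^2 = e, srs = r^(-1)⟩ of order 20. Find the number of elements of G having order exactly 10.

4

The elements of order 10 are: r, r^3, r^7, r^9.
That's 4.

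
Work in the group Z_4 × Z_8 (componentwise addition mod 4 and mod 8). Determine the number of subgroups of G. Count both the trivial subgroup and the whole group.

|G| = 32, so by Lagrange every subgroup order divides 32. Divisors: 1, 2, 4, 8, 16, 32.
Subgroups by order — order 1: 1; order 2: 3; order 4: 7; order 8: 7; order 16: 3; order 32: 1.
Total: 1 + 3 + 7 + 7 + 3 + 1 = 22.

22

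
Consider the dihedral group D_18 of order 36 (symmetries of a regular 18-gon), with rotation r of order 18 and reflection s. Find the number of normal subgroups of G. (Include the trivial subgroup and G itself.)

G has 45 subgroups. Checking conjugation-invariance by order — order 1: 1/1 normal; order 2: 1/19 normal; order 3: 1/1 normal; order 4: 0/9 normal; order 6: 1/7 normal; order 9: 1/1 normal; order 12: 0/3 normal; order 18: 3/3 normal; order 36: 1/1 normal.
Total normal subgroups: 9.

9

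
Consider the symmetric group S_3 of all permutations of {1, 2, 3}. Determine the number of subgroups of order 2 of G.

|G| = 6 and 2 | 6, so subgroups of order 2 are possible by Lagrange.
The subgroups of order 2 are: {e, (1 2)}; {e, (1 3)}; {e, (2 3)}.
So G has 3 subgroups of order 2.

3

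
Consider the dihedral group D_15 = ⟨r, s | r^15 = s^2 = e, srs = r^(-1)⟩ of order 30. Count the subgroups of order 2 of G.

15

|G| = 30 and 2 | 30, so subgroups of order 2 are possible by Lagrange.
The subgroups of order 2 are: {e, r^10s}; {e, r^11s}; {e, r^12s}; {e, r^13s}; … (15 in all).
So G has 15 subgroups of order 2.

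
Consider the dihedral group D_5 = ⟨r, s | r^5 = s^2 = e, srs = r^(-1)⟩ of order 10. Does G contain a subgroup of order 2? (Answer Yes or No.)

Yes

2 | 10. A subgroup of order 2 is {e, r^2s}.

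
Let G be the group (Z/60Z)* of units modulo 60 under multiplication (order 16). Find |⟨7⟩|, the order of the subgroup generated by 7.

4

Compute successive powers of 7 mod 60: 7, 49, 43, 1; 7^4 ≡ 1 (mod 60).
So |⟨7⟩| = 4.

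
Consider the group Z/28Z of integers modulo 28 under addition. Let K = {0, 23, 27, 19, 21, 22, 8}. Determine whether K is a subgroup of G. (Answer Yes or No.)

No

19 ∈ K but its inverse 9 ∉ K, so K is not a subgroup.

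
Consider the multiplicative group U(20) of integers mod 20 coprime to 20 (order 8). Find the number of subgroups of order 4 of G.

3

|G| = 8 and 4 | 8, so subgroups of order 4 are possible by Lagrange.
The subgroups of order 4 are: {1, 9, 11, 19}; {1, 9, 13, 17}; {1, 3, 7, 9}.
So G has 3 subgroups of order 4.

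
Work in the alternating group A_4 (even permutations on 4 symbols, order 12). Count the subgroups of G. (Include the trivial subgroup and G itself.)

10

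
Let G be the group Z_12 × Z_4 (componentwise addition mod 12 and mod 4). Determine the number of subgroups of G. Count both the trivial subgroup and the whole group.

30

|G| = 48, so by Lagrange every subgroup order divides 48. Divisors: 1, 2, 3, 4, 6, 8, 12, 16, 24, 48.
Subgroups by order — order 1: 1; order 2: 3; order 3: 1; order 4: 7; order 6: 3; order 8: 3; order 12: 7; order 16: 1; order 24: 3; order 48: 1.
Total: 1 + 3 + 1 + 7 + 3 + 3 + 7 + 1 + 3 + 1 = 30.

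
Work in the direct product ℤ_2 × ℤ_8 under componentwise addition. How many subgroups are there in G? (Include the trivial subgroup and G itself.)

11

|G| = 16, so by Lagrange every subgroup order divides 16. Divisors: 1, 2, 4, 8, 16.
Subgroups by order — order 1: 1; order 2: 3; order 4: 3; order 8: 3; order 16: 1.
Total: 1 + 3 + 3 + 3 + 1 = 11.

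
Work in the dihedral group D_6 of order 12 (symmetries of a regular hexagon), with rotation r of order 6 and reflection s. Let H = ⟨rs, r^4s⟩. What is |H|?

4

|⟨rs⟩| = 2 and |⟨r^4s⟩| = 2, so |H| is a multiple of lcm(2, 2) = 2 and divides |G| = 12.
Closing under the operation: H = {e, r^3, rs, r^4s}, so |H| = 4.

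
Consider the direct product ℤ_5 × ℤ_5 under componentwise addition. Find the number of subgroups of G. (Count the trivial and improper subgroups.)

|G| = 25, so by Lagrange every subgroup order divides 25. Divisors: 1, 5, 25.
Subgroups by order — order 1: 1; order 5: 6; order 25: 1.
Total: 1 + 6 + 1 = 8.

8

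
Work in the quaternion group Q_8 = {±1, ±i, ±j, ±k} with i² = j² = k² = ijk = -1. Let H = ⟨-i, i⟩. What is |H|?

|⟨-i⟩| = 4 and |⟨i⟩| = 4, so |H| is a multiple of lcm(4, 4) = 4 and divides |G| = 8.
Closing under the operation: H = {1, -1, i, -i}, so |H| = 4.

4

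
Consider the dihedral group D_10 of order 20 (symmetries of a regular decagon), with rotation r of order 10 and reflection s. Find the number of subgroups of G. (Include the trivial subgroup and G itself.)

22

|G| = 20, so by Lagrange every subgroup order divides 20. Divisors: 1, 2, 4, 5, 10, 20.
Subgroups by order — order 1: 1; order 2: 11; order 4: 5; order 5: 1; order 10: 3; order 20: 1.
Total: 1 + 11 + 5 + 1 + 3 + 1 = 22.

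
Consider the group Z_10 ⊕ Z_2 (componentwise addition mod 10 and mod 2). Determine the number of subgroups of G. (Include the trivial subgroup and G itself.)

10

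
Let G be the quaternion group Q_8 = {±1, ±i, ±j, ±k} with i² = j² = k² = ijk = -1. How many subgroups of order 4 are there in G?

|G| = 8 and 4 | 8, so subgroups of order 4 are possible by Lagrange.
The subgroups of order 4 are: {1, -1, i, -i}; {1, -1, j, -j}; {1, -1, k, -k}.
So G has 3 subgroups of order 4.

3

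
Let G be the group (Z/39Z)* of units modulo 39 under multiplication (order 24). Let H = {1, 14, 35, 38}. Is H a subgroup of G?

35 ∈ H but its inverse 29 ∉ H, so H is not a subgroup.

No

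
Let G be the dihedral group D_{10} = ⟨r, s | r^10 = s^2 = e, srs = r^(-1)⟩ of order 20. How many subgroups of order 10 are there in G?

3

|G| = 20 and 10 | 20, so subgroups of order 10 are possible by Lagrange.
The subgroups of order 10 are: {e, r, r^2, r^3, r^4, r^5, r^6, r^7, r^8, r^9}; {e, r^2, r^4, r^6, r^8, s, r^2s, r^4s, r^6s, r^8s}; {e, r^2, r^4, r^6, r^8, rs, r^3s, r^5s, r^7s, r^9s}.
So G has 3 subgroups of order 10.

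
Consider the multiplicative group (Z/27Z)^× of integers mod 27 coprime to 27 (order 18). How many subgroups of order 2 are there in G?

1

|G| = 18 and 2 | 18, so subgroups of order 2 are possible by Lagrange.
The subgroups of order 2 are: {1, 26}.
So G has 1 subgroup of order 2.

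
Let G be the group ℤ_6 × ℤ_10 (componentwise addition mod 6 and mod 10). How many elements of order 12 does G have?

An element (a,b) has order lcm(ord(a), ord(b)); count pairs with lcm equal to 12.
Enumerating gives 0 such elements.

0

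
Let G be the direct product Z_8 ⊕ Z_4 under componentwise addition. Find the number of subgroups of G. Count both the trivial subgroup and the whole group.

22

|G| = 32, so by Lagrange every subgroup order divides 32. Divisors: 1, 2, 4, 8, 16, 32.
Subgroups by order — order 1: 1; order 2: 3; order 4: 7; order 8: 7; order 16: 3; order 32: 1.
Total: 1 + 3 + 7 + 7 + 3 + 1 = 22.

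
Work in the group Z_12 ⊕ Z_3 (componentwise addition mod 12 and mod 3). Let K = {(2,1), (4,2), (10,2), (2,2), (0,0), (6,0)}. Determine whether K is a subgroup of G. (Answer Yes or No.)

No

(2,2) ∈ K but its inverse (10,1) ∉ K, so K is not a subgroup.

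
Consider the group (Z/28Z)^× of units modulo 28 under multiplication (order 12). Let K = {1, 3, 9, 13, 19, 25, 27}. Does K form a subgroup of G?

No

|K| = 7 does not divide |G| = 12, so by Lagrange K is not a subgroup.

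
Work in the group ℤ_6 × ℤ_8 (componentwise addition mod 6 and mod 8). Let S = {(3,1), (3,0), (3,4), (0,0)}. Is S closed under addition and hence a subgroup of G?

(3,1) ∈ S but its inverse (3,7) ∉ S, so S is not a subgroup.

No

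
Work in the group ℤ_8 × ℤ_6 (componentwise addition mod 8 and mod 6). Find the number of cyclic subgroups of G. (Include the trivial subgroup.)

16

A cyclic subgroup of order d is generated by each of its φ(d) elements of order d, so the cyclic subgroups of order d number (#elements of order d)/φ(d).
Cyclic subgroups by order — order 1: 1; order 2: 3; order 3: 1; order 4: 2; order 6: 3; order 8: 2; order 12: 2; order 24: 2.
Total: 16.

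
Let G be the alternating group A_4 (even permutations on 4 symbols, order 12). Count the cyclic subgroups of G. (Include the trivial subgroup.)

8

Each element a generates a cyclic subgroup ⟨a⟩; distinct elements may generate the same one (a cyclic group of order d has φ(d) generators).
Cyclic subgroups by order — order 1: 1; order 2: 3; order 3: 4.
Total: 8.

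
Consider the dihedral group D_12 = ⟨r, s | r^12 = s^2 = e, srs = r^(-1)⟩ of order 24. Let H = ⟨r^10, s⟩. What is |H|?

|⟨r^10⟩| = 6 and |⟨s⟩| = 2, so |H| is a multiple of lcm(6, 2) = 6 and divides |G| = 24.
Closing under the operation: H = {e, r^2, r^4, r^6, r^8, r^10, s, r^2s, r^4s, r^6s, r^8s, r^10s}, so |H| = 12.

12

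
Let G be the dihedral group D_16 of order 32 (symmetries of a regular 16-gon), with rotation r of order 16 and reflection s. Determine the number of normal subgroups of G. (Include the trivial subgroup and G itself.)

8

G has 36 subgroups. Checking conjugation-invariance by order — order 1: 1/1 normal; order 2: 1/17 normal; order 4: 1/9 normal; order 8: 1/5 normal; order 16: 3/3 normal; order 32: 1/1 normal.
Total normal subgroups: 8.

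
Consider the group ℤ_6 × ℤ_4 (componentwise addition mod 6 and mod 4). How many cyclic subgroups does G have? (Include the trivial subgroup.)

A cyclic subgroup of order d is generated by each of its φ(d) elements of order d, so the cyclic subgroups of order d number (#elements of order d)/φ(d).
Cyclic subgroups by order — order 1: 1; order 2: 3; order 3: 1; order 4: 2; order 6: 3; order 12: 2.
Total: 12.

12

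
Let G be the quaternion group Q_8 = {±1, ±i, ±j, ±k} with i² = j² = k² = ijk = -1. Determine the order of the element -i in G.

4

Computing powers of -i: the smallest k with (-i)^k = e is k = 4.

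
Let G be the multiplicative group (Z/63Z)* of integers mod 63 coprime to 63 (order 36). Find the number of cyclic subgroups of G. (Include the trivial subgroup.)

20

Group the elements of G by the cyclic subgroup they generate; each cyclic subgroup of order d accounts for φ(d) elements.
Cyclic subgroups by order — order 1: 1; order 2: 3; order 3: 4; order 6: 12.
Total: 20.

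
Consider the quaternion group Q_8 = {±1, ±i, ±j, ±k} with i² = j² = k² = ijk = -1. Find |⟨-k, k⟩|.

|⟨-k⟩| = 4 and |⟨k⟩| = 4, so |H| is a multiple of lcm(4, 4) = 4 and divides |G| = 8.
Closing under the operation: H = {1, -1, k, -k}, so |H| = 4.

4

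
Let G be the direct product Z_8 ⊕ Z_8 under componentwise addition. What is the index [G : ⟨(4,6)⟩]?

16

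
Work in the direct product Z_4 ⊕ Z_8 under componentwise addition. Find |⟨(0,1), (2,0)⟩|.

16

|⟨(0,1)⟩| = 8 and |⟨(2,0)⟩| = 2, so |H| is a multiple of lcm(8, 2) = 8 and divides |G| = 32.
Closing under the operation: H = {(0,0), (0,1), (0,2), (0,3), (0,4), (0,5), (0,6), (0,7), (2,0), (2,1), (2,2), (2,3), (2,4), (2,5), (2,6), (2,7)}, so |H| = 16.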